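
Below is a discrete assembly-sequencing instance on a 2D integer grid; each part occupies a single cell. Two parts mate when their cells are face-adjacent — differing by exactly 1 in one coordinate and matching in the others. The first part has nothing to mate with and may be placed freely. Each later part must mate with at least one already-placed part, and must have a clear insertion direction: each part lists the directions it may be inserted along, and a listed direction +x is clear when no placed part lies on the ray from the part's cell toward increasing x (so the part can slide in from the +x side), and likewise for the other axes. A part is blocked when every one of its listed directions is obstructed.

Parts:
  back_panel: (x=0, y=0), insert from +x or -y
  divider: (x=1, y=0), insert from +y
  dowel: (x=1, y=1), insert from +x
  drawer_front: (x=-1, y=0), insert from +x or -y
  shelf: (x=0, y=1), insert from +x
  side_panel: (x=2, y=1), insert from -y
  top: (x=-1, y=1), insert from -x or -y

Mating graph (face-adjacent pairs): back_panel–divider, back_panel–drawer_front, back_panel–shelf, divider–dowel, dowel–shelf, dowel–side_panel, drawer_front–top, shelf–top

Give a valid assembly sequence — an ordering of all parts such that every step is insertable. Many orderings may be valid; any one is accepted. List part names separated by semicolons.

back_panel; drawer_front; shelf; divider; dowel; side_panel; top

1. back_panel@(0, 0) [+x clear] — {back_panel}
2. drawer_front@(-1, 0) [-y clear] — {back_panel, drawer_front}
3. shelf@(0, 1) [+x clear] — {back_panel, drawer_front, shelf}
4. divider@(1, 0) [+y clear] — {back_panel, divider, drawer_front, shelf}
5. dowel@(1, 1) [+x clear] — {back_panel, divider, dowel, drawer_front, shelf}
6. side_panel@(2, 1) [-y clear] — {back_panel, divider, dowel, drawer_front, shelf, side_panel}
7. top@(-1, 1) [-x clear] — {back_panel, divider, dowel, drawer_front, shelf, side_panel, top}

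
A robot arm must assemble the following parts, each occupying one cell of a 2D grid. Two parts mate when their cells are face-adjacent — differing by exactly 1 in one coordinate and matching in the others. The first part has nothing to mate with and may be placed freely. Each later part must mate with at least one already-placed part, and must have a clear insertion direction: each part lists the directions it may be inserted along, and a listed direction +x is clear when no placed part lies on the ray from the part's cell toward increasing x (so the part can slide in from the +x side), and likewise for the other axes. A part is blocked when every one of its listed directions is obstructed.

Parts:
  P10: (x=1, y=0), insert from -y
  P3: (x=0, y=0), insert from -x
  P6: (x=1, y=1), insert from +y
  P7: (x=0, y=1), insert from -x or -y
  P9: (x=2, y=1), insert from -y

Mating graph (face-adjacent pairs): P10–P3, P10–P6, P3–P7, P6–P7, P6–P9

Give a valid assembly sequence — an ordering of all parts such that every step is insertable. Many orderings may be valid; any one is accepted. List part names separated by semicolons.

P7; P3; P10; P6; P9

1. P7@(0, 1) [-x clear] — {P7}
2. P3@(0, 0) [-x clear] — {P3, P7}
3. P10@(1, 0) [-y clear] — {P10, P3, P7}
4. P6@(1, 1) [+y clear] — {P10, P3, P6, P7}
5. P9@(2, 1) [-y clear] — {P10, P3, P6, P7, P9}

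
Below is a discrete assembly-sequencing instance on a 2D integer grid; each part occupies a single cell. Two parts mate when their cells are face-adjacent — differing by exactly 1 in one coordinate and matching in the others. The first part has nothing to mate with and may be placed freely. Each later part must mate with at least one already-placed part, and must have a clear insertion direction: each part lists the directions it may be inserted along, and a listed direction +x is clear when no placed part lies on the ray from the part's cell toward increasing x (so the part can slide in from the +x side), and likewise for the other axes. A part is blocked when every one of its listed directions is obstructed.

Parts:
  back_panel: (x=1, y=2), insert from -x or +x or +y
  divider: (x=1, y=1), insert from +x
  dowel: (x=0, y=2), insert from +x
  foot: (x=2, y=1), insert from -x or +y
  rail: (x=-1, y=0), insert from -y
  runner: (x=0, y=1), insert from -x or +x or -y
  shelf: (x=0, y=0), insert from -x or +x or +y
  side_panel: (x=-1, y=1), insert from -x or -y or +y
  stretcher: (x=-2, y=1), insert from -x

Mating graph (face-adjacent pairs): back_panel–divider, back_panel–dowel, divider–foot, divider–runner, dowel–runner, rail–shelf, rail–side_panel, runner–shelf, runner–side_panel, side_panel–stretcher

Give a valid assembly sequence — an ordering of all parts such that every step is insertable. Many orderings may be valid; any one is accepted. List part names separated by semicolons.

1. rail@(-1, 0) [-y clear] — {rail}
2. side_panel@(-1, 1) [-x clear] — {rail, side_panel}
3. runner@(0, 1) [+x clear] — {rail, runner, side_panel}
4. dowel@(0, 2) [+x clear] — {dowel, rail, runner, side_panel}
5. divider@(1, 1) [+x clear] — {divider, dowel, rail, runner, side_panel}
6. foot@(2, 1) [+y clear] — {divider, dowel, foot, rail, runner, side_panel}
7. shelf@(0, 0) [+x clear] — {divider, dowel, foot, rail, runner, shelf, side_panel}
8. stretcher@(-2, 1) [-x clear] — {divider, dowel, foot, rail, runner, shelf, side_panel, stretcher}
9. back_panel@(1, 2) [+x clear] — {back_panel, divider, dowel, foot, rail, runner, shelf, side_panel, stretcher}

rail; side_panel; runner; dowel; divider; foot; shelf; stretcher; back_panel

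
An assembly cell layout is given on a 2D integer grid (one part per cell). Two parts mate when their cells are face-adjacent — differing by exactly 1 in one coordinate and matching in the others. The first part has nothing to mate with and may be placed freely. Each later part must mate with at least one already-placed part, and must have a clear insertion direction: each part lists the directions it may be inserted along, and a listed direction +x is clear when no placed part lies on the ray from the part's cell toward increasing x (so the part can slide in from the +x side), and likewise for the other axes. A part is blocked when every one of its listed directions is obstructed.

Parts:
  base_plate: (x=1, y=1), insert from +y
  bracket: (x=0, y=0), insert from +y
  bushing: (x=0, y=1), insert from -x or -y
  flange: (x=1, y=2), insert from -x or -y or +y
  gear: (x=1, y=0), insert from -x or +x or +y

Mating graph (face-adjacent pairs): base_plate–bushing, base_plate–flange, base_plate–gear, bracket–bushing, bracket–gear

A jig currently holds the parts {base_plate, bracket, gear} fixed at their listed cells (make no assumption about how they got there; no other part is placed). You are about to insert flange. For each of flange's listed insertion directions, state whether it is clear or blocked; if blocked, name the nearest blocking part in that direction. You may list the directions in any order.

+y: clear; -x: clear; -y: blocked by base_plate

-x: ray from flange(1, 2) has no placed part ⇒ clear
-y: nearest on ray is base_plate@(1, 1) ⇒ blocked
+y: ray from flange(1, 2) has no placed part ⇒ clear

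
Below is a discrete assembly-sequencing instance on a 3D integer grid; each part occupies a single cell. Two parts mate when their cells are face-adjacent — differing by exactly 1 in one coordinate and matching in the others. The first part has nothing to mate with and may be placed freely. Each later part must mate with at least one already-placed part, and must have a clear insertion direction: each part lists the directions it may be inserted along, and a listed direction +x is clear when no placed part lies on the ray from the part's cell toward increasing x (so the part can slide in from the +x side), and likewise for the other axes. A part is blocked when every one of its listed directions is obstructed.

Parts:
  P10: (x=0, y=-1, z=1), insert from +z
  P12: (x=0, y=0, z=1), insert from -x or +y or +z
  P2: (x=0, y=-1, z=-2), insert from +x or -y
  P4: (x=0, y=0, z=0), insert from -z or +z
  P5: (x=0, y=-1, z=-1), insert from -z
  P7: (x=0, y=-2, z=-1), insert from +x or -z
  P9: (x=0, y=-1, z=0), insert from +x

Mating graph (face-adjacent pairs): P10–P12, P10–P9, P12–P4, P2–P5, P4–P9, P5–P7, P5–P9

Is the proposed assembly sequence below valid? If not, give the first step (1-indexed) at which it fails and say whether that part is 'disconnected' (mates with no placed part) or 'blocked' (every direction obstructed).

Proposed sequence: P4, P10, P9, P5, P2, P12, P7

Invalid at step 2 (disconnected)

1. P4@(0, 0, 0) [-z clear] — {P4}
2. P10@(0, -1, 1) — no placed neighbour ⇒ disconnected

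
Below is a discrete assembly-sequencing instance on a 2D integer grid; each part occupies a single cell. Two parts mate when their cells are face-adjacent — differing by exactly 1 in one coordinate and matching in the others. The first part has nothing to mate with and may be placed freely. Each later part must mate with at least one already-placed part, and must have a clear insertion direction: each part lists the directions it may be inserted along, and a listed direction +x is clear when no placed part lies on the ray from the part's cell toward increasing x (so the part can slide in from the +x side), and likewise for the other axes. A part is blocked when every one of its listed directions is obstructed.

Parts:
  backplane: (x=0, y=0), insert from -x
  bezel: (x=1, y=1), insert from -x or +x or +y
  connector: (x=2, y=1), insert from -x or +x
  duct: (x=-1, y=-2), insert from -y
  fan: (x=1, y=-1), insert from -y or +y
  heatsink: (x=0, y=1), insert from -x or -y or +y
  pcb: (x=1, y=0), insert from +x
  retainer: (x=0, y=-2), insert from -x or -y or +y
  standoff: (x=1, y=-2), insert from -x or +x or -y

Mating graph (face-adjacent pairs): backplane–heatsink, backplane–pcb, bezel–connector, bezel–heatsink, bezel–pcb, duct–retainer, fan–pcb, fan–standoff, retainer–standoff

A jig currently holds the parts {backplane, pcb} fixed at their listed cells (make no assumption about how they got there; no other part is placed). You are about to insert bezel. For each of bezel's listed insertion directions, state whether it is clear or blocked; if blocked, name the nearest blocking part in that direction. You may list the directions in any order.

-x: ray from bezel(1, 1) has no placed part ⇒ clear
+x: ray from bezel(1, 1) has no placed part ⇒ clear
+y: ray from bezel(1, 1) has no placed part ⇒ clear

+x: clear; +y: clear; -x: clear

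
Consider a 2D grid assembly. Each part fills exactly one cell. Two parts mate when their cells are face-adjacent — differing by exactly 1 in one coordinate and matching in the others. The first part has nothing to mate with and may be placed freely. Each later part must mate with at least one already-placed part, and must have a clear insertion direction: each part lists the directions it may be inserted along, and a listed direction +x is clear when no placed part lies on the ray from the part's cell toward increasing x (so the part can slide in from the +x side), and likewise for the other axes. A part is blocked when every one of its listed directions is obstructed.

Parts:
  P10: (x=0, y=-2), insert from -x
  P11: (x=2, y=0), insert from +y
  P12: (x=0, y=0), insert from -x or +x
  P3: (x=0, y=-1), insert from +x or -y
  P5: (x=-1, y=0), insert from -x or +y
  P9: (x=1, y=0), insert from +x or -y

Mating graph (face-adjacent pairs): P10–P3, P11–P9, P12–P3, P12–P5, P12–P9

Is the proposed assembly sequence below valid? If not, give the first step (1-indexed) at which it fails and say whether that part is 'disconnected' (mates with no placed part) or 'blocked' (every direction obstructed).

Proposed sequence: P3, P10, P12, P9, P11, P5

Valid

1. P3@(0, -1) [+x clear] — {P3}
2. P10@(0, -2) [-x clear] — {P10, P3}
3. P12@(0, 0) [-x clear] — {P10, P12, P3}
4. P9@(1, 0) [+x clear] — {P10, P12, P3, P9}
5. P11@(2, 0) [+y clear] — {P10, P11, P12, P3, P9}
6. P5@(-1, 0) [-x clear] — {P10, P11, P12, P3, P5, P9}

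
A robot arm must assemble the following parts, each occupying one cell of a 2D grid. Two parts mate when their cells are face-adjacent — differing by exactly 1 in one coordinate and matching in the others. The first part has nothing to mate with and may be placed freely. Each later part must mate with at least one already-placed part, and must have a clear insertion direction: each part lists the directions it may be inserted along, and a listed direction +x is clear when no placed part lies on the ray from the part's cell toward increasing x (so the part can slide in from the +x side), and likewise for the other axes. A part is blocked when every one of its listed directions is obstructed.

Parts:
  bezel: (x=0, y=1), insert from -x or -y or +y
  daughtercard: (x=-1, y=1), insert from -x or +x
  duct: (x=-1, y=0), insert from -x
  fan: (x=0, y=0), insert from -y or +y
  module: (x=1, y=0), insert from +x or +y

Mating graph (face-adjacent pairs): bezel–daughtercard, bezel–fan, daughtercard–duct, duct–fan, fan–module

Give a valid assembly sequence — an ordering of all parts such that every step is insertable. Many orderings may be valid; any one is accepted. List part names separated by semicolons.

1. bezel@(0, 1) [-x clear] — {bezel}
2. daughtercard@(-1, 1) [-x clear] — {bezel, daughtercard}
3. fan@(0, 0) [-y clear] — {bezel, daughtercard, fan}
4. module@(1, 0) [+x clear] — {bezel, daughtercard, fan, module}
5. duct@(-1, 0) [-x clear] — {bezel, daughtercard, duct, fan, module}

bezel; daughtercard; fan; module; duct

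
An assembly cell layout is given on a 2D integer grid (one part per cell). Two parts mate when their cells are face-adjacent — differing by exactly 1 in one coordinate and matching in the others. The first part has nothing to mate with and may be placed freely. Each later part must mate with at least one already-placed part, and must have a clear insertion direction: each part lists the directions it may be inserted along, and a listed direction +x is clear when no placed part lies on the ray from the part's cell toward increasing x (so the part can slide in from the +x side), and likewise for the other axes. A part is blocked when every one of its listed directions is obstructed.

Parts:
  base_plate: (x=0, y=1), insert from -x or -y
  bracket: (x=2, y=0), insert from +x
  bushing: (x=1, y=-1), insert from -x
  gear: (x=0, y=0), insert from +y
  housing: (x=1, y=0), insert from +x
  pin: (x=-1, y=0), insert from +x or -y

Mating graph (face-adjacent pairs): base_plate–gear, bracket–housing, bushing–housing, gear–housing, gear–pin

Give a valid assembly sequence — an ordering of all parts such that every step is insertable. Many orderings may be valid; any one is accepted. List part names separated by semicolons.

1. bushing@(1, -1) [-x clear] — {bushing}
2. housing@(1, 0) [+x clear] — {bushing, housing}
3. bracket@(2, 0) [+x clear] — {bracket, bushing, housing}
4. gear@(0, 0) [+y clear] — {bracket, bushing, gear, housing}
5. base_plate@(0, 1) [-x clear] — {base_plate, bracket, bushing, gear, housing}
6. pin@(-1, 0) [-y clear] — {base_plate, bracket, bushing, gear, housing, pin}

bushing; housing; bracket; gear; base_plate; pin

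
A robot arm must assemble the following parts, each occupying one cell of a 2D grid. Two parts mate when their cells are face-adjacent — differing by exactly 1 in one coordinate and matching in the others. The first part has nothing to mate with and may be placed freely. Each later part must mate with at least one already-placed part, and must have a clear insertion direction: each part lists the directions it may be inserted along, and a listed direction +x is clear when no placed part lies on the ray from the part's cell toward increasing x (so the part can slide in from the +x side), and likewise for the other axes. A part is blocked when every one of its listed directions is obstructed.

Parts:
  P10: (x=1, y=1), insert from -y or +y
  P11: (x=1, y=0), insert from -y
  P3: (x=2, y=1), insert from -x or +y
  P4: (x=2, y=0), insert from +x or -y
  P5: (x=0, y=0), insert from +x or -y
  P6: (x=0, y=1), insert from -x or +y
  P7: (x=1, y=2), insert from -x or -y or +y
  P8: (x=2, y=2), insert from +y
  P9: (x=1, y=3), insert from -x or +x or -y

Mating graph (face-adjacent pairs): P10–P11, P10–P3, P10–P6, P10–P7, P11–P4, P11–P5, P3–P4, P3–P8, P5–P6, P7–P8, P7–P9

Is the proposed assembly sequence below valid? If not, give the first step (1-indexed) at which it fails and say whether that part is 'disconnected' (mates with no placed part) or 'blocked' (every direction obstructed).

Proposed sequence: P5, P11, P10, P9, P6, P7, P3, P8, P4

1. P5@(0, 0) [+x clear] — {P5}
2. P11@(1, 0) [-y clear] — {P11, P5}
3. P10@(1, 1) [+y clear] — {P10, P11, P5}
4. P9@(1, 3) — no placed neighbour ⇒ disconnected

Invalid at step 4 (disconnected)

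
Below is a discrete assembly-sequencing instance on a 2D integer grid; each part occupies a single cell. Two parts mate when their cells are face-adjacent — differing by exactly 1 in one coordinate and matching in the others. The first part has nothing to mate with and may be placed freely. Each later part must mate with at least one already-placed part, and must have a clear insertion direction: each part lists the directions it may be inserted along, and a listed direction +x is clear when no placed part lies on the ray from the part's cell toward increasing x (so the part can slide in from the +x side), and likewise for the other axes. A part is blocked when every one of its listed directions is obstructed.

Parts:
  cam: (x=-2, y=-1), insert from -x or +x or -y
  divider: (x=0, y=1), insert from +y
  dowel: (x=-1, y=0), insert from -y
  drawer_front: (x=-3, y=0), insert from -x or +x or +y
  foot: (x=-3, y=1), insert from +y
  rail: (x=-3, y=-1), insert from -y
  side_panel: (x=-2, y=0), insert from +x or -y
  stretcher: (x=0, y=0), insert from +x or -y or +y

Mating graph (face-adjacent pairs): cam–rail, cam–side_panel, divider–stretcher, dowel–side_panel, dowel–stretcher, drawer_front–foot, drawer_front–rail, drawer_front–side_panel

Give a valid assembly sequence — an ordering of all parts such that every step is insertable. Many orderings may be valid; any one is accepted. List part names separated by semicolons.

1. foot@(-3, 1) [+y clear] — {foot}
2. drawer_front@(-3, 0) [-x clear] — {drawer_front, foot}
3. rail@(-3, -1) [-y clear] — {drawer_front, foot, rail}
4. side_panel@(-2, 0) [+x clear] — {drawer_front, foot, rail, side_panel}
5. cam@(-2, -1) [+x clear] — {cam, drawer_front, foot, rail, side_panel}
6. dowel@(-1, 0) [-y clear] — {cam, dowel, drawer_front, foot, rail, side_panel}
7. stretcher@(0, 0) [+x clear] — {cam, dowel, drawer_front, foot, rail, side_panel, stretcher}
8. divider@(0, 1) [+y clear] — {cam, divider, dowel, drawer_front, foot, rail, side_panel, stretcher}

foot; drawer_front; rail; side_panel; cam; dowel; stretcher; divider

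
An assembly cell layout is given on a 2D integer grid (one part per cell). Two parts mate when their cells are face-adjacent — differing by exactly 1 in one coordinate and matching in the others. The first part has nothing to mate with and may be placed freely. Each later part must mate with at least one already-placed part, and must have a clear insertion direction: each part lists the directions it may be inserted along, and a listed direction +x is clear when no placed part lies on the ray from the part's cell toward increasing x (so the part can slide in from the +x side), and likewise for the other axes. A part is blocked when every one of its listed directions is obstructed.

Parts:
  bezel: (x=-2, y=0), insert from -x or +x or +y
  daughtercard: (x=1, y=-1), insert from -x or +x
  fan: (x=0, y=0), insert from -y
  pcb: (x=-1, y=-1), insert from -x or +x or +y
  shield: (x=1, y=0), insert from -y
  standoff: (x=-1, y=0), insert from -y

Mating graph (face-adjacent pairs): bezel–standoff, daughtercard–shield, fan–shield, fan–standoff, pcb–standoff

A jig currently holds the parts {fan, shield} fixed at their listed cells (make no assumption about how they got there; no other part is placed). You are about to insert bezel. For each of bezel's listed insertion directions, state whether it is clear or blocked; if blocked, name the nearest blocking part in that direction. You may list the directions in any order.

-x: ray from bezel(-2, 0) has no placed part ⇒ clear
+x: nearest on ray is fan@(0, 0) ⇒ blocked
+y: ray from bezel(-2, 0) has no placed part ⇒ clear

+x: blocked by fan; +y: clear; -x: clear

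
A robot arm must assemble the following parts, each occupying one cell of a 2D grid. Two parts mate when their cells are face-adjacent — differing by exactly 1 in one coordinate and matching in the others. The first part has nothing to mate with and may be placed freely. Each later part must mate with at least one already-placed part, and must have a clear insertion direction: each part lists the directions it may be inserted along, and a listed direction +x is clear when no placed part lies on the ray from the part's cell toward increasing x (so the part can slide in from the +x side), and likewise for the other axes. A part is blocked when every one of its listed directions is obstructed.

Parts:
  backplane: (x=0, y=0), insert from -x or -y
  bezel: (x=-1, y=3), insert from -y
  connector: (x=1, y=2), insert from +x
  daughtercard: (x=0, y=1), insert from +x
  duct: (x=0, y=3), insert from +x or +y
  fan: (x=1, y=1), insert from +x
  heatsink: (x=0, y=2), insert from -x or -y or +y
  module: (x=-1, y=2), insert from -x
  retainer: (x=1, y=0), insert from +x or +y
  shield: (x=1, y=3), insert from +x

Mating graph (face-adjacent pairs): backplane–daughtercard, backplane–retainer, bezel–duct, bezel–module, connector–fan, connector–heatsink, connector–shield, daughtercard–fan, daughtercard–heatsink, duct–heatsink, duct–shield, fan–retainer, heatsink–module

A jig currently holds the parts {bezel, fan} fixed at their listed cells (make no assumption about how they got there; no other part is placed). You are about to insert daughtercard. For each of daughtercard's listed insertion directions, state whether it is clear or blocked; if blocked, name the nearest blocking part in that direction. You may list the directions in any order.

+x: nearest on ray is fan@(1, 1) ⇒ blocked

+x: blocked by fan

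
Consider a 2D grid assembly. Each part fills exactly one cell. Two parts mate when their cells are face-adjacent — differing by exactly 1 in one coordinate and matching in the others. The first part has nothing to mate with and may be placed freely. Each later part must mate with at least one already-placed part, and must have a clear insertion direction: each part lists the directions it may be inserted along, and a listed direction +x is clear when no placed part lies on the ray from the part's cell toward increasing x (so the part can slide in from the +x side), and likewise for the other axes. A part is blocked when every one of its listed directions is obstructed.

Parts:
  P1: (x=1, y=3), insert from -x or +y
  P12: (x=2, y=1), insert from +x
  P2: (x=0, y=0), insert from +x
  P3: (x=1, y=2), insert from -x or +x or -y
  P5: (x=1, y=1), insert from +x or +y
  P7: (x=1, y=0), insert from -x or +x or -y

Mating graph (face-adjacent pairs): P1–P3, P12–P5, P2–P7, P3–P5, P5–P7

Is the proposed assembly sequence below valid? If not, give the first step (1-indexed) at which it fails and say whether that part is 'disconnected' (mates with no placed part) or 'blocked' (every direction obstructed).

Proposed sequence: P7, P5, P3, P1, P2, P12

Invalid at step 5 (blocked)

1. P7@(1, 0) [-x clear] — {P7}
2. P5@(1, 1) [+x clear] — {P5, P7}
3. P3@(1, 2) [-x clear] — {P3, P5, P7}
4. P1@(1, 3) [-x clear] — {P1, P3, P5, P7}
5. P2@(0, 0) — +x all obstructed ⇒ blocked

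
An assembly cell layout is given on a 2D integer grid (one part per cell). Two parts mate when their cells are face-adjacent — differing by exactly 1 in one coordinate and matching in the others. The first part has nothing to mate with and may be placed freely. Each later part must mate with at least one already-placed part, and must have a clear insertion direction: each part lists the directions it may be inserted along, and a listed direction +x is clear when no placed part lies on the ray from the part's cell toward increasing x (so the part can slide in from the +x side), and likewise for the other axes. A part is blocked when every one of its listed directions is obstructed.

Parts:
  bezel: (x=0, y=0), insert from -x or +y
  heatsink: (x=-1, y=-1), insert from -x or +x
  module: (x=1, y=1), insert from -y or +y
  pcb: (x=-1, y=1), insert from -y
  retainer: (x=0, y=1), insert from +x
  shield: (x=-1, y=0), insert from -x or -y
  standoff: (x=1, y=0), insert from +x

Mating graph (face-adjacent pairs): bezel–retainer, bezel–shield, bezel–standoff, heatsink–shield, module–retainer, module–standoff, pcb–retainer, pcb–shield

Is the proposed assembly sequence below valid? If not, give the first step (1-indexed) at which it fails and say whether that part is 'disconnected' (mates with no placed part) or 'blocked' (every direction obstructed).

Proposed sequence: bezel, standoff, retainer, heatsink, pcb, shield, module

Invalid at step 4 (disconnected)

1. bezel@(0, 0) [-x clear] — {bezel}
2. standoff@(1, 0) [+x clear] — {bezel, standoff}
3. retainer@(0, 1) [+x clear] — {bezel, retainer, standoff}
4. heatsink@(-1, -1) — no placed neighbour ⇒ disconnected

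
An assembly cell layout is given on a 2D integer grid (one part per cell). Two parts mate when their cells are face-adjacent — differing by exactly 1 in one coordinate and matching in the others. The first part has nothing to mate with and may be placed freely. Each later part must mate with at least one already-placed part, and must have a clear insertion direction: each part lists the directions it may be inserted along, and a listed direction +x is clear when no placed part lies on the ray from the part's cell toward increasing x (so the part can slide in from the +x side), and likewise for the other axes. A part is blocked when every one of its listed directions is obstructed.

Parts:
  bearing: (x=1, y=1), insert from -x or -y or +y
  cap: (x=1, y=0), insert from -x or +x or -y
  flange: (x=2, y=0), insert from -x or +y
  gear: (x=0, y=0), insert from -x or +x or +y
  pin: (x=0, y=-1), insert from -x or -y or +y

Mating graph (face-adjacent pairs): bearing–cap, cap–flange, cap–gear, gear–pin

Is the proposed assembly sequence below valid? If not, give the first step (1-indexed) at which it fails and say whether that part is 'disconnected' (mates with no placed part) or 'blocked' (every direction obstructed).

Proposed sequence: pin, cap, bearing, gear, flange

Invalid at step 2 (disconnected)

1. pin@(0, -1) [-x clear] — {pin}
2. cap@(1, 0) — no placed neighbour ⇒ disconnected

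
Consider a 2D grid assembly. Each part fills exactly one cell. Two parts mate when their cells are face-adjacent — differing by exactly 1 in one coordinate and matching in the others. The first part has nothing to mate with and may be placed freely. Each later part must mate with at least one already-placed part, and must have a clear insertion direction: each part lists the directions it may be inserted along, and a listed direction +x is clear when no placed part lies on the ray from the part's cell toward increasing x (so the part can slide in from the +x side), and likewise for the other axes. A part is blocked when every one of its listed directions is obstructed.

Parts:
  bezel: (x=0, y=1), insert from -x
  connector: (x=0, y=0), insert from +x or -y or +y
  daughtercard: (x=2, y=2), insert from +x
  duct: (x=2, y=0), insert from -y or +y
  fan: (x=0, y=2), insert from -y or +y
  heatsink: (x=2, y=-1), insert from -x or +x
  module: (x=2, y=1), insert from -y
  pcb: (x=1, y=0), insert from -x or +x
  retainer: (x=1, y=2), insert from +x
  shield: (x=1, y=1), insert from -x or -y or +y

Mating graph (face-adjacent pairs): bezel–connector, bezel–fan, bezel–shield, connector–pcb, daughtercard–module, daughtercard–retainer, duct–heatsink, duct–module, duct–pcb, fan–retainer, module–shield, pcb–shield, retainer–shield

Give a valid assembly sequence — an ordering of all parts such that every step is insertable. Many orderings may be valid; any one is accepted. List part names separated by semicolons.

1. fan@(0, 2) [-y clear] — {fan}
2. retainer@(1, 2) [+x clear] — {fan, retainer}
3. daughtercard@(2, 2) [+x clear] — {daughtercard, fan, retainer}
4. module@(2, 1) [-y clear] — {daughtercard, fan, module, retainer}
5. bezel@(0, 1) [-x clear] — {bezel, daughtercard, fan, module, retainer}
6. connector@(0, 0) [+x clear] — {bezel, connector, daughtercard, fan, module, retainer}
7. shield@(1, 1) [-y clear] — {bezel, connector, daughtercard, fan, module, retainer, shield}
8. pcb@(1, 0) [+x clear] — {bezel, connector, daughtercard, fan, module, pcb, retainer, shield}
9. duct@(2, 0) [-y clear] — {bezel, connector, daughtercard, duct, fan, module, pcb, retainer, shield}
10. heatsink@(2, -1) [-x clear] — {bezel, connector, daughtercard, duct, fan, heatsink, module, pcb, retainer, shield}

fan; retainer; daughtercard; module; bezel; connector; shield; pcb; duct; heatsink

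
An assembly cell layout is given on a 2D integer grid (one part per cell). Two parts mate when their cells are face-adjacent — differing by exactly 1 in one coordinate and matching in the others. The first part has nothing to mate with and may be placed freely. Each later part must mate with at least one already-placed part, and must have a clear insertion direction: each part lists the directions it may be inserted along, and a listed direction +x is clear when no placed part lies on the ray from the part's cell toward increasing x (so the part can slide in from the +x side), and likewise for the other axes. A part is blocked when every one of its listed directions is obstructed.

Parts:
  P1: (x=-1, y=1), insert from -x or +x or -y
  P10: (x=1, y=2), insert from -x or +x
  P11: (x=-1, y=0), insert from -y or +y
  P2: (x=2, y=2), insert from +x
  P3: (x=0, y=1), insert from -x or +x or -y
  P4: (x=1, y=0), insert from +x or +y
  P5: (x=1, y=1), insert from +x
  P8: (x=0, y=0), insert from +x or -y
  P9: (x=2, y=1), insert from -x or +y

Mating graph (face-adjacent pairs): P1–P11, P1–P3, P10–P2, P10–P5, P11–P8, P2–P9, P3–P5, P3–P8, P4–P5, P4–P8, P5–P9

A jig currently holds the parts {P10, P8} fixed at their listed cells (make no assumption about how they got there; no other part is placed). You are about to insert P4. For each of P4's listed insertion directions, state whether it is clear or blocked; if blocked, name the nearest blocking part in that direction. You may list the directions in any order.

+x: clear; +y: blocked by P10

+x: ray from P4(1, 0) has no placed part ⇒ clear
+y: nearest on ray is P10@(1, 2) ⇒ blocked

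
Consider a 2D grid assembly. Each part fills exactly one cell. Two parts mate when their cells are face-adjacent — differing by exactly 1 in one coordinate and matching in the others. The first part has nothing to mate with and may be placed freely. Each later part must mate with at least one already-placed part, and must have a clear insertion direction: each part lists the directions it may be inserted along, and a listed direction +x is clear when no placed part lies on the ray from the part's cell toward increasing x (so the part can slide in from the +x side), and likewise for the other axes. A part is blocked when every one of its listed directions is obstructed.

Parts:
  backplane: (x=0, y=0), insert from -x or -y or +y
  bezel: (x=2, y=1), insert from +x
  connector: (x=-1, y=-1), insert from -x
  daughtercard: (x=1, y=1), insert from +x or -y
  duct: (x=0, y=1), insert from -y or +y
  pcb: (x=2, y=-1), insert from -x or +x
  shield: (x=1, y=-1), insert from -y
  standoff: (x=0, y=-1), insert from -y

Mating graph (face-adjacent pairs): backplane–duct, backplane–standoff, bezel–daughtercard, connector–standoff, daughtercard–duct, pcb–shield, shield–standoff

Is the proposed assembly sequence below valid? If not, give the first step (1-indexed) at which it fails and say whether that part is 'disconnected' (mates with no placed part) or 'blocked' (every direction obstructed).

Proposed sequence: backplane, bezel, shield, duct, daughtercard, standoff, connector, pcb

Invalid at step 2 (disconnected)

1. backplane@(0, 0) [-x clear] — {backplane}
2. bezel@(2, 1) — no placed neighbour ⇒ disconnected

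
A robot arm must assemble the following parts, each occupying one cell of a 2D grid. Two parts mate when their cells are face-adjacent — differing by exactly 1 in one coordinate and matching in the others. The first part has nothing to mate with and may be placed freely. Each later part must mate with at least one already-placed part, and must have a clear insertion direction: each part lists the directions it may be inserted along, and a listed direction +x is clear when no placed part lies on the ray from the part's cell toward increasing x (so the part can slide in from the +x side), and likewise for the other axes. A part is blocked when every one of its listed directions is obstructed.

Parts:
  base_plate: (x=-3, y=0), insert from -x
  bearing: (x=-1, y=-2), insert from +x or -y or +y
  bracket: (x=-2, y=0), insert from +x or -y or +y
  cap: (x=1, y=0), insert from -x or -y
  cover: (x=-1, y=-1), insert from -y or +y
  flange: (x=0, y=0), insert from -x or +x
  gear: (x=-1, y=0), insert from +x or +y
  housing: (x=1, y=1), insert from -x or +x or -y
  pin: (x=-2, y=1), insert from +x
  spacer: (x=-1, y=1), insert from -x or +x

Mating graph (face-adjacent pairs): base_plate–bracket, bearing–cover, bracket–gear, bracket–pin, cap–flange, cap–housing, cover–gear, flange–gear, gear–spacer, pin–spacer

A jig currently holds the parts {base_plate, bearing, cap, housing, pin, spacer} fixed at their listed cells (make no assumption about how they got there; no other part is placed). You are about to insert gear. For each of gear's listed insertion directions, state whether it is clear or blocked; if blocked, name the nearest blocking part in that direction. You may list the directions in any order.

+x: blocked by cap; +y: blocked by spacer

+x: nearest on ray is cap@(1, 0) ⇒ blocked
+y: nearest on ray is spacer@(-1, 1) ⇒ blocked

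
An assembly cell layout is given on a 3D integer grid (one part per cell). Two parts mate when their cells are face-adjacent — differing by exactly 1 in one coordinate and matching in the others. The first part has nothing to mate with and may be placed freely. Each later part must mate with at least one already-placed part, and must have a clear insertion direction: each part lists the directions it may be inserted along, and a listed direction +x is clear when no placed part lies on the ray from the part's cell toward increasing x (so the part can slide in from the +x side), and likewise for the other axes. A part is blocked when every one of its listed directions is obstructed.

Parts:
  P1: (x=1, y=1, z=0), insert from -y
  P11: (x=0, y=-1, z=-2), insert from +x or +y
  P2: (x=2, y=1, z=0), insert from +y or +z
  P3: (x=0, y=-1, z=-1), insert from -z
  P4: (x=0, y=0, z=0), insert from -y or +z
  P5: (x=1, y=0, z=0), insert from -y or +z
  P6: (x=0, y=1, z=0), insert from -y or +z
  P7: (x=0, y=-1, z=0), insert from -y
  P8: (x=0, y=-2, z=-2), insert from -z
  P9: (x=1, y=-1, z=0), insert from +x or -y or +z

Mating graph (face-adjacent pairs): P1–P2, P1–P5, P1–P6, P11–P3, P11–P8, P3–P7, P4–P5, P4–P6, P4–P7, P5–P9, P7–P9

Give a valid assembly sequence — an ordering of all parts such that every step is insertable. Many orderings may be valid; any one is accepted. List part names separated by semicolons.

P6; P1; P5; P4; P7; P3; P2; P9; P11; P8

1. P6@(0, 1, 0) [-y clear] — {P6}
2. P1@(1, 1, 0) [-y clear] — {P1, P6}
3. P5@(1, 0, 0) [-y clear] — {P1, P5, P6}
4. P4@(0, 0, 0) [-y clear] — {P1, P4, P5, P6}
5. P7@(0, -1, 0) [-y clear] — {P1, P4, P5, P6, P7}
6. P3@(0, -1, -1) [-z clear] — {P1, P3, P4, P5, P6, P7}
7. P2@(2, 1, 0) [+y clear] — {P1, P2, P3, P4, P5, P6, P7}
8. P9@(1, -1, 0) [+x clear] — {P1, P2, P3, P4, P5, P6, P7, P9}
9. P11@(0, -1, -2) [+x clear] — {P1, P11, P2, P3, P4, P5, P6, P7, P9}
10. P8@(0, -2, -2) [-z clear] — {P1, P11, P2, P3, P4, P5, P6, P7, P8, P9}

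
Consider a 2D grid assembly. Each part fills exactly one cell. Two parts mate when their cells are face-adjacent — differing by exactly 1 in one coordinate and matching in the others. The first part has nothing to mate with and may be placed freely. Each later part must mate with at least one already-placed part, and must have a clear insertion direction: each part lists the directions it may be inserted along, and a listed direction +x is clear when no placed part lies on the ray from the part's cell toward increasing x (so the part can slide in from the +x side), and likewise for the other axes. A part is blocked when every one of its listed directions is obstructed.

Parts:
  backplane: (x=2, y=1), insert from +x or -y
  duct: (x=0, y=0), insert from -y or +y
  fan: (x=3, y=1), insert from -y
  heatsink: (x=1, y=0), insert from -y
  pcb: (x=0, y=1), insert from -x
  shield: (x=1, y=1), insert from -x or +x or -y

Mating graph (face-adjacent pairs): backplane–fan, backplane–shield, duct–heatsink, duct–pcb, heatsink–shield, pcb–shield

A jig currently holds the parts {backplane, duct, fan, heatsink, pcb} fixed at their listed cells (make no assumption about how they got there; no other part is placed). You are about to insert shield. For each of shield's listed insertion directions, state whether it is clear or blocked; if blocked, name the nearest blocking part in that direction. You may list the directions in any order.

+x: blocked by backplane; -x: blocked by pcb; -y: blocked by heatsink

-x: nearest on ray is pcb@(0, 1) ⇒ blocked
+x: nearest on ray is backplane@(2, 1) ⇒ blocked
-y: nearest on ray is heatsink@(1, 0) ⇒ blocked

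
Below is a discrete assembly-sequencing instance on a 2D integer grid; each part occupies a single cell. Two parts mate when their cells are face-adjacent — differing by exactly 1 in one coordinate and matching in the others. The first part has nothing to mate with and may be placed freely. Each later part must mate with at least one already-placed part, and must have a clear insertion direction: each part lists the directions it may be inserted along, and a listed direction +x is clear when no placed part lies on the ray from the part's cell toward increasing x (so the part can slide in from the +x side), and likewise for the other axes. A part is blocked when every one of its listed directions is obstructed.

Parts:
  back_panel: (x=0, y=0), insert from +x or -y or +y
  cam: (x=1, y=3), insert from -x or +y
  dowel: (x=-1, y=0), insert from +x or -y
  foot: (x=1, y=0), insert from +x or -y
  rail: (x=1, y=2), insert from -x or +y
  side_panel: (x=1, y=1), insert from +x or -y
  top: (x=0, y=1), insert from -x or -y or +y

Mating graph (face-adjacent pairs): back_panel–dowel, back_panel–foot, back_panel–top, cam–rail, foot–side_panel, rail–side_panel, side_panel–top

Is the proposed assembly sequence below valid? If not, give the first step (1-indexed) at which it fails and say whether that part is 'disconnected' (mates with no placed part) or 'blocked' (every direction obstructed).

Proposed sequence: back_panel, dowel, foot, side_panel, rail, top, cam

Valid

1. back_panel@(0, 0) [+x clear] — {back_panel}
2. dowel@(-1, 0) [-y clear] — {back_panel, dowel}
3. foot@(1, 0) [+x clear] — {back_panel, dowel, foot}
4. side_panel@(1, 1) [+x clear] — {back_panel, dowel, foot, side_panel}
5. rail@(1, 2) [-x clear] — {back_panel, dowel, foot, rail, side_panel}
6. top@(0, 1) [-x clear] — {back_panel, dowel, foot, rail, side_panel, top}
7. cam@(1, 3) [-x clear] — {back_panel, cam, dowel, foot, rail, side_panel, top}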